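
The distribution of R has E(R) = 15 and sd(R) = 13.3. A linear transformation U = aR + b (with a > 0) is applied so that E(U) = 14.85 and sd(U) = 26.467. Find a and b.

a = 1.99, b = -15

sd(U) = a·sd(R) (a > 0), so a = 26.467/13.3 = 1.99.
E(U) = a·E(R) + b, so b = 14.85 − 1.99·15 = -15.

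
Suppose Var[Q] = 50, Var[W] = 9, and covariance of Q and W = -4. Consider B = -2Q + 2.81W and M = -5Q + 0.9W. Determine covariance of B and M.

By bilinearity, covariance of B and M = ac·Var[Q] + bd·Var[W] + (ad+bc)·covariance of Q and W, with a=-2, b=2.81, c=-5, d=0.9.
ac·Var[Q] = (-2)·(-5)·50 = 500
bd·Var[W] = 2.81·0.9·9 = 22.761
(ad+bc)·covariance of Q and W = (-15.85)·(-4) = 63.4
covariance of B and M = 500 + 22.761 + 63.4 = 586.161.

covariance of B and M = 586.161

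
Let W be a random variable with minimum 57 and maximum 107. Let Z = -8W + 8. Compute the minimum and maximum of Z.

a = -8 < 0, so order reverses: min(Z) = a·max(W)+b = (-8)·107 + 8 = -848; max(Z) = a·min(W)+b = (-8)·57 + 8 = -448.

min(Z) = -848, max(Z) = -448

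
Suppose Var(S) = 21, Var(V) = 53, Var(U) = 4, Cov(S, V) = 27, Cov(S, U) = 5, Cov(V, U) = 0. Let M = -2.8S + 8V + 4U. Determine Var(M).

Var(M) = a²·Var(S) + b²·Var(V) + c²·Var(U) + 2ab·Cov(S, V) + 2ac·Cov(S, U) + 2bc·Cov(V, U), with a = -2.8, b = 8, c = 4.
= 164.64 + 3392 + 64 + (-1209.6) + (-112) + 0
= 2299.04.

Var(M) = 2299.04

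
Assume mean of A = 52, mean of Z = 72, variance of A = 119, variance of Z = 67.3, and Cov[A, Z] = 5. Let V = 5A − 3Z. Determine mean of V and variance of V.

mean of V = 5·mean of A + (-3)·mean of Z = 5·52 + (-3)·72 = 44.
variance of V = a²·variance of A + b²·variance of Z + 2ab·Cov[A, Z] with a = 5, b = -3.
= 5²·119 + (-3)²·67.3 + 2·5·(-3)·5
= 2975 + 605.7 + (-150) = 3430.7.

mean of V = 44, variance of V = 3430.7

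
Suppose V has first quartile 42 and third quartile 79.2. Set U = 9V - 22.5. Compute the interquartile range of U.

IQR of V = Q3 − Q1 = 79.2 − 42 = 37.2.
Under U = aV + b, IQR(U) = |a|·IQR(V) = |9|·37.2 = 334.8 (shifts cancel; spread scales by |a|).

IQR(U) = 334.8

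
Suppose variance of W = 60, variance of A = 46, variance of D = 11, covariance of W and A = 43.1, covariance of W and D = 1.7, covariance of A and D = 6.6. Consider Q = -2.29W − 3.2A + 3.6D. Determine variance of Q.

variance of Q = 1379.826

variance of Q = a²·variance of W + b²·variance of A + c²·variance of D + 2ab·covariance of W and A + 2ac·covariance of W and D + 2bc·covariance of A and D, with a = -2.29, b = -3.2, c = 3.6.
= 314.646 + 471.04 + 142.56 + 631.6736 + (-28.0296) + (-152.064)
= 1379.826.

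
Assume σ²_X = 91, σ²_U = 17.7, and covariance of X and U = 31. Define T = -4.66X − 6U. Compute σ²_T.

σ²_T = 4346.8396

σ²_T = a²·σ²_X + b²·σ²_U + 2ab·covariance of X and U with a = -4.66, b = -6.
= (-4.66)²·91 + (-6)²·17.7 + 2·(-4.66)·(-6)·31
= 1976.1196 + 637.2 + 1733.52 = 4346.8396.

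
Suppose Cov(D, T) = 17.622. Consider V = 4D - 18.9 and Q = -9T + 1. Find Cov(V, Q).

Cov(V, Q) = a·c·Cov(D, T) = 4·(-9)·17.622 = -634.392. Additive constants drop out.

Cov(V, Q) = -634.392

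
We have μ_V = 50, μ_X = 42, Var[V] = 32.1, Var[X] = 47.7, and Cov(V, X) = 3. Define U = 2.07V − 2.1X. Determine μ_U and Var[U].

μ_U = 15.3, Var[U] = 321.82029

μ_U = 2.07·μ_V + (-2.1)·μ_X = 2.07·50 + (-2.1)·42 = 15.3.
Var[U] = a²·Var[V] + b²·Var[X] + 2ab·Cov(V, X) with a = 2.07, b = -2.1.
= 2.07²·32.1 + (-2.1)²·47.7 + 2·2.07·(-2.1)·3
= 137.54529 + 210.357 + (-26.082) = 321.82029.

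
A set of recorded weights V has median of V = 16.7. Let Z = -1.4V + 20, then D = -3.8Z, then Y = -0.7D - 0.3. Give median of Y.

median of Z = (-1.4)·16.7 + 20 = -3.38.
median of D = (-3.8)·(-3.38) = 12.844.
median of Y = (-0.7)·12.844 + (-0.3) = -9.2908.

median of Y = -9.2908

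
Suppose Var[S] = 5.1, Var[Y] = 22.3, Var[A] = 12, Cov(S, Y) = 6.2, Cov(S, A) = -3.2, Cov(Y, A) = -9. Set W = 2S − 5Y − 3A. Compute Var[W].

Var[W] = 330.3

Var[W] = a²·Var[S] + b²·Var[Y] + c²·Var[A] + 2ab·Cov(S, Y) + 2ac·Cov(S, A) + 2bc·Cov(Y, A), with a = 2, b = -5, c = -3.
= 20.4 + 557.5 + 108 + (-124) + 38.4 + (-270)
= 330.3.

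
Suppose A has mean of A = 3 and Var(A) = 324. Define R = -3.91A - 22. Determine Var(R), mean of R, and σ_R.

R = -3.91A - 22 is linear with a = -3.91, b = -22.
Var(R) = a²·Var(A) = (-3.91)²·324 = 4953.3444 (the additive constant -22 does not affect variance).
mean of R = a·mean of A + b = (-3.91)·3 + (-22) = -33.73.
σ_A = √324 = 18.
σ_R = |a|·σ_A = |-3.91|·18 = 70.38.

Var(R) = 4953.3444, mean of R = -33.73, σ_R = 70.38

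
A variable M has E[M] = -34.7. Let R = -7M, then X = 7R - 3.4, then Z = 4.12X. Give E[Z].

E[R] = (-7)·(-34.7) = 242.9.
E[X] = 7·242.9 + (-3.4) = 1696.9.
E[Z] = 4.12·1696.9 = 6991.228.

E[Z] = 6991.228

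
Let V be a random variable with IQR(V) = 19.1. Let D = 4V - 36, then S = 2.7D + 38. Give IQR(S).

IQR(S) = 206.28

IQR(D) = |4|·19.1 = 76.4.
IQR(S) = |2.7|·76.4 = 206.28.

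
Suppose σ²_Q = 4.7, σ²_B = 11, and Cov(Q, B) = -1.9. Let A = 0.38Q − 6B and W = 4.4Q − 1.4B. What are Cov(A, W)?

By bilinearity, Cov(A, W) = ac·σ²_Q + bd·σ²_B + (ad+bc)·Cov(Q, B), with a=0.38, b=-6, c=4.4, d=-1.4.
ac·σ²_Q = 0.38·4.4·4.7 = 7.8584
bd·σ²_B = (-6)·(-1.4)·11 = 92.4
(ad+bc)·Cov(Q, B) = (-26.932)·(-1.9) = 51.1708
Cov(A, W) = 7.8584 + 92.4 + 51.1708 = 151.4292.

Cov(A, W) = 151.4292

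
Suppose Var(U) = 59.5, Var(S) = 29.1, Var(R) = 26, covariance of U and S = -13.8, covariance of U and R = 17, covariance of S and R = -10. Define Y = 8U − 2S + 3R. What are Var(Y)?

Var(Y) = 5536

Var(Y) = a²·Var(U) + b²·Var(S) + c²·Var(R) + 2ab·covariance of U and S + 2ac·covariance of U and R + 2bc·covariance of S and R, with a = 8, b = -2, c = 3.
= 3808 + 116.4 + 234 + 441.6 + 816 + 120
= 5536.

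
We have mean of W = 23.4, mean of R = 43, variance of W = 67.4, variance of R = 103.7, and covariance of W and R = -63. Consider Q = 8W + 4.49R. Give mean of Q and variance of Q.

mean of Q = 380.27, variance of Q = 1878.28237

mean of Q = 8·mean of W + 4.49·mean of R = 8·23.4 + 4.49·43 = 380.27.
variance of Q = a²·variance of W + b²·variance of R + 2ab·covariance of W and R with a = 8, b = 4.49.
= 8²·67.4 + 4.49²·103.7 + 2·8·4.49·(-63)
= 4313.6 + 2090.60237 + (-4525.92) = 1878.28237.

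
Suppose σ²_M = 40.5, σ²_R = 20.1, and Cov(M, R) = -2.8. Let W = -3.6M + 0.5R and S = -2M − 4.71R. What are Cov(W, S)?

By bilinearity, Cov(W, S) = ac·σ²_M + bd·σ²_R + (ad+bc)·Cov(M, R), with a=-3.6, b=0.5, c=-2, d=-4.71.
ac·σ²_M = (-3.6)·(-2)·40.5 = 291.6
bd·σ²_R = 0.5·(-4.71)·20.1 = -47.3355
(ad+bc)·Cov(M, R) = (15.956)·(-2.8) = -44.6768
Cov(W, S) = 291.6 + (-47.3355) + (-44.6768) = 199.5877.

Cov(W, S) = 199.5877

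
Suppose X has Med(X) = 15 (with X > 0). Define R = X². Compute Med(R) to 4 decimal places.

X² is monotone on this domain, so Med(R) = square(15) = 225.

Med(R) = 225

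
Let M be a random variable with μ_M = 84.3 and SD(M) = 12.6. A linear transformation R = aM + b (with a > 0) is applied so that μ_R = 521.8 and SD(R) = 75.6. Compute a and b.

SD(R) = a·SD(M) (a > 0), so a = 75.6/12.6 = 6.
μ_R = a·μ_M + b, so b = 521.8 − 6·84.3 = 16.

a = 6, b = 16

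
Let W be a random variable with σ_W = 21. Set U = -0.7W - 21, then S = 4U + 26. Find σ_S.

σ_U = |-0.7|·21 = 14.7.
σ_S = |4|·14.7 = 58.8.

σ_S = 58.8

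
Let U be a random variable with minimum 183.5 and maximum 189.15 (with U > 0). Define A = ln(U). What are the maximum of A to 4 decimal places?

max(A) = 5.2425

ln(U) is increasing on this domain, so max(A) comes from max(U) = 189.15: max(A) = ln(189.15) ≈ 5.2425.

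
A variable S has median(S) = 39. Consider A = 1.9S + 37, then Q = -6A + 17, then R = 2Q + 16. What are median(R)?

median(R) = -1283.2

median(A) = 1.9·39 + 37 = 111.1.
median(Q) = (-6)·111.1 + 17 = -649.6.
median(R) = 2·(-649.6) + 16 = -1283.2.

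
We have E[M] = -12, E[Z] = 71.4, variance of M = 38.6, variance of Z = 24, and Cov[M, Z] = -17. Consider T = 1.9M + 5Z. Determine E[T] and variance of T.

E[T] = 334.2, variance of T = 416.346

E[T] = 1.9·E[M] + 5·E[Z] = 1.9·(-12) + 5·71.4 = 334.2.
variance of T = a²·variance of M + b²·variance of Z + 2ab·Cov[M, Z] with a = 1.9, b = 5.
= 1.9²·38.6 + 5²·24 + 2·1.9·5·(-17)
= 139.346 + 600 + (-323) = 416.346.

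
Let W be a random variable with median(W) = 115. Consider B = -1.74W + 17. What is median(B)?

median(B) = -183.1

A linear map preserves order up to sign, so median(B) = a·median(W) + b = (-1.74)·115 + 17 = -183.1.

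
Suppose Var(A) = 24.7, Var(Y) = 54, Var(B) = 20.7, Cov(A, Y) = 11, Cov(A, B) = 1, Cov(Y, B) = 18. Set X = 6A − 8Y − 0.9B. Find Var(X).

Var(X) = a²·Var(A) + b²·Var(Y) + c²·Var(B) + 2ab·Cov(A, Y) + 2ac·Cov(A, B) + 2bc·Cov(Y, B), with a = 6, b = -8, c = -0.9.
= 889.2 + 3456 + 16.767 + (-1056) + (-10.8) + 259.2
= 3554.367.

Var(X) = 3554.367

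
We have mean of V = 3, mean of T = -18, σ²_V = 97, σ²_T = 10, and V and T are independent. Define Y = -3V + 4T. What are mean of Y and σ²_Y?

mean of Y = (-3)·mean of V + 4·mean of T = (-3)·3 + 4·(-18) = -81.
σ²_Y = a²·σ²_V + b²·σ²_T + 2ab·covariance of V and T with a = -3, b = 4.
Independence gives covariance of V and T = 0.
= (-3)²·97 + 4²·10 + 2·(-3)·4·0
= 873 + 160 + 0 = 1033.

mean of Y = -81, σ²_Y = 1033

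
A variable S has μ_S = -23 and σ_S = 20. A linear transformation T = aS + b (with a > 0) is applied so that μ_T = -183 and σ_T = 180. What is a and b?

a = 9, b = 24

σ_T = a·σ_S (a > 0), so a = 180/20 = 9.
μ_T = a·μ_S + b, so b = -183 − 9·(-23) = 24.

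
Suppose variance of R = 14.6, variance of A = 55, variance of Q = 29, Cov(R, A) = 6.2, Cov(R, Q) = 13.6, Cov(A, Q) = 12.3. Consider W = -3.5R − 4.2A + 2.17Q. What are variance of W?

variance of W = a²·variance of R + b²·variance of A + c²·variance of Q + 2ab·Cov(R, A) + 2ac·Cov(R, Q) + 2bc·Cov(A, Q), with a = -3.5, b = -4.2, c = 2.17.
= 178.85 + 970.2 + 136.5581 + 182.28 + (-206.584) + (-224.2044)
= 1037.0997.

variance of W = 1037.0997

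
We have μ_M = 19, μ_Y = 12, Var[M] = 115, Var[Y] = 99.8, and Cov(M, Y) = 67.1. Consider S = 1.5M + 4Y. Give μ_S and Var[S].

μ_S = 76.5, Var[S] = 2660.75

μ_S = 1.5·μ_M + 4·μ_Y = 1.5·19 + 4·12 = 76.5.
Var[S] = a²·Var[M] + b²·Var[Y] + 2ab·Cov(M, Y) with a = 1.5, b = 4.
= 1.5²·115 + 4²·99.8 + 2·1.5·4·67.1
= 258.75 + 1596.8 + 805.2 = 2660.75.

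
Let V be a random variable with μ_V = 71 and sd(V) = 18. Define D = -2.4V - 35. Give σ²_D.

D = -2.4V - 35 is linear with a = -2.4, b = -35.
σ²_V = 18² = 324.
σ²_D = a²·σ²_V = (-2.4)²·324 = 1866.24 (the additive constant -35 does not affect variance).

σ²_D = 1866.24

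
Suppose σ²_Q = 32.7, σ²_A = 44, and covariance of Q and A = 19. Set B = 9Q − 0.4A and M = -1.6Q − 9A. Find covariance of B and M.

By bilinearity, covariance of B and M = ac·σ²_Q + bd·σ²_A + (ad+bc)·covariance of Q and A, with a=9, b=-0.4, c=-1.6, d=-9.
ac·σ²_Q = 9·(-1.6)·32.7 = -470.88
bd·σ²_A = (-0.4)·(-9)·44 = 158.4
(ad+bc)·covariance of Q and A = (-80.36)·19 = -1526.84
covariance of B and M = -470.88 + 158.4 + (-1526.84) = -1839.32.

covariance of B and M = -1839.32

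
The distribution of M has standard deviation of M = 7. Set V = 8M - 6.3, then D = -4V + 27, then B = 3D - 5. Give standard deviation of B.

standard deviation of V = |8|·7 = 56.
standard deviation of D = |-4|·56 = 224.
standard deviation of B = |3|·224 = 672.

standard deviation of B = 672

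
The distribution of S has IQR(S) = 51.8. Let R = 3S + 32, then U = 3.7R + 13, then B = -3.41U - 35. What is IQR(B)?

IQR(R) = |3|·51.8 = 155.4.
IQR(U) = |3.7|·155.4 = 574.98.
IQR(B) = |-3.41|·574.98 = 1960.6818.

IQR(B) = 1960.6818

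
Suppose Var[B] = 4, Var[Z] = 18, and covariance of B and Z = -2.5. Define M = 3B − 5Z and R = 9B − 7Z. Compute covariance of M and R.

covariance of M and R = 903

By bilinearity, covariance of M and R = ac·Var[B] + bd·Var[Z] + (ad+bc)·covariance of B and Z, with a=3, b=-5, c=9, d=-7.
ac·Var[B] = 3·9·4 = 108
bd·Var[Z] = (-5)·(-7)·18 = 630
(ad+bc)·covariance of B and Z = (-66)·(-2.5) = 165
covariance of M and R = 108 + 630 + 165 = 903.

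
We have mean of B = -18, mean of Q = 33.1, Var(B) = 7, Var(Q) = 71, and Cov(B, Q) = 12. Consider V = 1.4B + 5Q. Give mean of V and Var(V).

mean of V = 1.4·mean of B + 5·mean of Q = 1.4·(-18) + 5·33.1 = 140.3.
Var(V) = a²·Var(B) + b²·Var(Q) + 2ab·Cov(B, Q) with a = 1.4, b = 5.
= 1.4²·7 + 5²·71 + 2·1.4·5·12
= 13.72 + 1775 + 168 = 1956.72.

mean of V = 140.3, Var(V) = 1956.72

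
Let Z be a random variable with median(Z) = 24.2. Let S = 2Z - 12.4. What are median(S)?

median(S) = 36

A linear map preserves order up to sign, so median(S) = a·median(Z) + b = 2·24.2 + (-12.4) = 36.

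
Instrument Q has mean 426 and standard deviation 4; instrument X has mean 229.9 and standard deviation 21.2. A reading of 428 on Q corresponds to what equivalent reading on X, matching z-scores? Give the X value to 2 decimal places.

X = 240.50

z = (428 − 426)/4 = 0.5.
X = 229.9 + z·21.2 = 229.9 + (428 − 426)·21.2/4 = 240.50.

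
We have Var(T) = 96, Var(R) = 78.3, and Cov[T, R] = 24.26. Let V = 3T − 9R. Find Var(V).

Var(V) = a²·Var(T) + b²·Var(R) + 2ab·Cov[T, R] with a = 3, b = -9.
= 3²·96 + (-9)²·78.3 + 2·3·(-9)·24.26
= 864 + 6342.3 + (-1310.04) = 5896.26.

Var(V) = 5896.26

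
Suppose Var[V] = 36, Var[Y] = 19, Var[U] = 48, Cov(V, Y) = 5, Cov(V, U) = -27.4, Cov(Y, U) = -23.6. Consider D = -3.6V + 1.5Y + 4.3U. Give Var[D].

Var[D] = 1886.694

Var[D] = a²·Var[V] + b²·Var[Y] + c²·Var[U] + 2ab·Cov(V, Y) + 2ac·Cov(V, U) + 2bc·Cov(Y, U), with a = -3.6, b = 1.5, c = 4.3.
= 466.56 + 42.75 + 887.52 + (-54) + 848.304 + (-304.44)
= 1886.694.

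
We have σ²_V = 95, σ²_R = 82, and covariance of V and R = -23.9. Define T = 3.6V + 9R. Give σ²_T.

σ²_T = a²·σ²_V + b²·σ²_R + 2ab·covariance of V and R with a = 3.6, b = 9.
= 3.6²·95 + 9²·82 + 2·3.6·9·(-23.9)
= 1231.2 + 6642 + (-1548.72) = 6324.48.

σ²_T = 6324.48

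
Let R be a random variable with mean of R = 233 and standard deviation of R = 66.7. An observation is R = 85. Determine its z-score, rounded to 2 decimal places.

z = (R − mean of R) / standard deviation of R = (85 − 233) / 66.7 ≈ -2.22.

z = -2.22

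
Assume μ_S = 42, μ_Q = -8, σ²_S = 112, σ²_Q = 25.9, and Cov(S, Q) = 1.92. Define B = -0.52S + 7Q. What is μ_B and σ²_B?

μ_B = -77.84, σ²_B = 1285.4072

μ_B = (-0.52)·μ_S + 7·μ_Q = (-0.52)·42 + 7·(-8) = -77.84.
σ²_B = a²·σ²_S + b²·σ²_Q + 2ab·Cov(S, Q) with a = -0.52, b = 7.
= (-0.52)²·112 + 7²·25.9 + 2·(-0.52)·7·1.92
= 30.2848 + 1269.1 + (-13.9776) = 1285.4072.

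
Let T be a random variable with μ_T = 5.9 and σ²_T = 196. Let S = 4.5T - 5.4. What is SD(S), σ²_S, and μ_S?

S = 4.5T - 5.4 is linear with a = 4.5, b = -5.4.
SD(T) = √196 = 14.
SD(S) = |a|·SD(T) = |4.5|·14 = 63.
σ²_S = a²·σ²_T = 4.5²·196 = 3969 (the additive constant -5.4 does not affect variance).
μ_S = a·μ_T + b = 4.5·5.9 + (-5.4) = 21.15.

SD(S) = 63, σ²_S = 3969, μ_S = 21.15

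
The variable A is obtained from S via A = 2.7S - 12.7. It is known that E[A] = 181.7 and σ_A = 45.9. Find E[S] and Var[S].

E[S] = 72, Var[S] = 289

From A = 2.7S - 12.7: E[A] = a·E[S] + b, so E[S] = (E[A] − b)/a = (181.7 − (-12.7))/2.7 = 72.
Var[A] = 45.9² = 2106.81.
Var[A] = a²·Var[S], so Var[S] = 2106.81/2.7² = 289.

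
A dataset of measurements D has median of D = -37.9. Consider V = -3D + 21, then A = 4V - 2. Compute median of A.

median of V = (-3)·(-37.9) + 21 = 134.7.
median of A = 4·134.7 + (-2) = 536.8.

median of A = 536.8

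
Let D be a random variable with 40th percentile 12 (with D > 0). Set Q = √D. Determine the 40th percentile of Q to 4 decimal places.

40th percentile of Q = 3.4641

√D is increasing, so P_{40}(Q) = g(P_{40}(D)) ≈ 3.4641.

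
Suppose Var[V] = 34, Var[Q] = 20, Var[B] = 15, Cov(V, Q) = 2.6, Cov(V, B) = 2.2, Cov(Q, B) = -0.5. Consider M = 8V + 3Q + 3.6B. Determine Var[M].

Var[M] = a²·Var[V] + b²·Var[Q] + c²·Var[B] + 2ab·Cov(V, Q) + 2ac·Cov(V, B) + 2bc·Cov(Q, B), with a = 8, b = 3, c = 3.6.
= 2176 + 180 + 194.4 + 124.8 + 126.72 + (-10.8)
= 2791.12.

Var[M] = 2791.12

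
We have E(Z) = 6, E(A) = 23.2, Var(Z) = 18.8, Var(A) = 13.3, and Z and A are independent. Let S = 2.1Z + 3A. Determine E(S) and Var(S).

E(S) = 82.2, Var(S) = 202.608

E(S) = 2.1·E(Z) + 3·E(A) = 2.1·6 + 3·23.2 = 82.2.
Var(S) = a²·Var(Z) + b²·Var(A) + 2ab·Cov[Z, A] with a = 2.1, b = 3.
Independence gives Cov[Z, A] = 0.
= 2.1²·18.8 + 3²·13.3 + 2·2.1·3·0
= 82.908 + 119.7 + 0 = 202.608.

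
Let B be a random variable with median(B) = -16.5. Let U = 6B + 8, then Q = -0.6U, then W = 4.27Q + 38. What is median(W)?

median(W) = 271.142

median(U) = 6·(-16.5) + 8 = -91.
median(Q) = (-0.6)·(-91) = 54.6.
median(W) = 4.27·54.6 + 38 = 271.142.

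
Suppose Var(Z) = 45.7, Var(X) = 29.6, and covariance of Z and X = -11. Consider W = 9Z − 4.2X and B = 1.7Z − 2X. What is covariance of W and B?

covariance of W and B = 1224.39

By bilinearity, covariance of W and B = ac·Var(Z) + bd·Var(X) + (ad+bc)·covariance of Z and X, with a=9, b=-4.2, c=1.7, d=-2.
ac·Var(Z) = 9·1.7·45.7 = 699.21
bd·Var(X) = (-4.2)·(-2)·29.6 = 248.64
(ad+bc)·covariance of Z and X = (-25.14)·(-11) = 276.54
covariance of W and B = 699.21 + 248.64 + 276.54 = 1224.39.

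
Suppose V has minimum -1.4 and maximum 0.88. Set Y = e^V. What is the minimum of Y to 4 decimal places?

min(Y) = 0.2466

e^V is increasing on this domain, so min(Y) comes from min(V) = -1.4: min(Y) = exp(-1.4) ≈ 0.2466.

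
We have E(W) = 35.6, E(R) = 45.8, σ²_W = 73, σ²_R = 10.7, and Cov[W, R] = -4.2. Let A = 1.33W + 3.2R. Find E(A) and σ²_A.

E(A) = 1.33·E(W) + 3.2·E(R) = 1.33·35.6 + 3.2·45.8 = 193.908.
σ²_A = a²·σ²_W + b²·σ²_R + 2ab·Cov[W, R] with a = 1.33, b = 3.2.
= 1.33²·73 + 3.2²·10.7 + 2·1.33·3.2·(-4.2)
= 129.1297 + 109.568 + (-35.7504) = 202.9473.

E(A) = 193.908, σ²_A = 202.9473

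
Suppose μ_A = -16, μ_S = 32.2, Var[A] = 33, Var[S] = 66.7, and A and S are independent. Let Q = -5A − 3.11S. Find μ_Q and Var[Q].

μ_Q = -20.142, Var[Q] = 1470.12907

μ_Q = (-5)·μ_A + (-3.11)·μ_S = (-5)·(-16) + (-3.11)·32.2 = -20.142.
Var[Q] = a²·Var[A] + b²·Var[S] + 2ab·Cov(A, S) with a = -5, b = -3.11.
Independence gives Cov(A, S) = 0.
= (-5)²·33 + (-3.11)²·66.7 + 2·(-5)·(-3.11)·0
= 825 + 645.12907 + 0 = 1470.12907.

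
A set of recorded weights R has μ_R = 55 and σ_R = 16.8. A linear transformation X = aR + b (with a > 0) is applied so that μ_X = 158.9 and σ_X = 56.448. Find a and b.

a = 3.36, b = -25.9

σ_X = a·σ_R (a > 0), so a = 56.448/16.8 = 3.36.
μ_X = a·μ_R + b, so b = 158.9 − 3.36·55 = -25.9.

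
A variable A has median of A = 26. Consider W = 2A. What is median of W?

median of W = 52

A linear map preserves order up to sign, so median of W = a·median of A + b = 2·26 = 52.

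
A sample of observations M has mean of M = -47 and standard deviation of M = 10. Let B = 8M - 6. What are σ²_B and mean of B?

B = 8M - 6 is linear with a = 8, b = -6.
σ²_M = 10² = 100.
σ²_B = a²·σ²_M = 8²·100 = 6400 (the additive constant -6 does not affect variance).
mean of B = a·mean of M + b = 8·(-47) + (-6) = -382.

σ²_B = 6400, mean of B = -382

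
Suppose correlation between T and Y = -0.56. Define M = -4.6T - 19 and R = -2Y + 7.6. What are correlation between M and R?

Linear rescalings preserve correlation up to sign; here the slopes -4.6 and -2 have the same sign, so correlation between M and R = correlation between T and Y = -0.56.

correlation between M and R = -0.56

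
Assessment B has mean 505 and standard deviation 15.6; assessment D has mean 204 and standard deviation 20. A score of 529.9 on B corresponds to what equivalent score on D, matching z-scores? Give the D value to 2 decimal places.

z = (529.9 − 505)/15.6 ≈ 1.5962.
D = 204 + z·20 = 204 + (529.9 − 505)·20/15.6 ≈ 235.92.

D = 235.92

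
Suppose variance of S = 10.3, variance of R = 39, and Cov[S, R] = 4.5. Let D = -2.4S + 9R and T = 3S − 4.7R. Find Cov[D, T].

Cov[D, T] = -1551.6

By bilinearity, Cov[D, T] = ac·variance of S + bd·variance of R + (ad+bc)·Cov[S, R], with a=-2.4, b=9, c=3, d=-4.7.
ac·variance of S = (-2.4)·3·10.3 = -74.16
bd·variance of R = 9·(-4.7)·39 = -1649.7
(ad+bc)·Cov[S, R] = (38.28)·4.5 = 172.26
Cov[D, T] = -74.16 + (-1649.7) + 172.26 = -1551.6.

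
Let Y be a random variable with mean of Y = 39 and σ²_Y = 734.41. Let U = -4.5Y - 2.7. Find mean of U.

U = -4.5Y - 2.7 is linear with a = -4.5, b = -2.7.
mean of U = a·mean of Y + b = (-4.5)·39 + (-2.7) = -178.2.

mean of U = -178.2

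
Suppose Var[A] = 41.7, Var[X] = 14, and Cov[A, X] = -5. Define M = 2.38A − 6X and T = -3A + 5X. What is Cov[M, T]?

Cov[M, T] = -867.238

By bilinearity, Cov[M, T] = ac·Var[A] + bd·Var[X] + (ad+bc)·Cov[A, X], with a=2.38, b=-6, c=-3, d=5.
ac·Var[A] = 2.38·(-3)·41.7 = -297.738
bd·Var[X] = (-6)·5·14 = -420
(ad+bc)·Cov[A, X] = (29.9)·(-5) = -149.5
Cov[M, T] = -297.738 + (-420) + (-149.5) = -867.238.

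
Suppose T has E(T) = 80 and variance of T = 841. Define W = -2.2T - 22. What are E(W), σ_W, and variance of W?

W = -2.2T - 22 is linear with a = -2.2, b = -22.
E(W) = a·E(T) + b = (-2.2)·80 + (-22) = -198.
σ_T = √841 = 29.
σ_W = |a|·σ_T = |-2.2|·29 = 63.8.
variance of W = a²·variance of T = (-2.2)²·841 = 4070.44 (the additive constant -22 does not affect variance).

E(W) = -198, σ_W = 63.8, variance of W = 4070.44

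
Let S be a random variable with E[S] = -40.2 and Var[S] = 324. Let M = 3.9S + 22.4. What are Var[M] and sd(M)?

Var[M] = 4928.04, sd(M) = 70.2

M = 3.9S + 22.4 is linear with a = 3.9, b = 22.4.
Var[M] = a²·Var[S] = 3.9²·324 = 4928.04 (the additive constant 22.4 does not affect variance).
sd(S) = √324 = 18.
sd(M) = |a|·sd(S) = |3.9|·18 = 70.2.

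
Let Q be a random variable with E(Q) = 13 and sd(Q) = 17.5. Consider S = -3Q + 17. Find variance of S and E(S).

variance of S = 2756.25, E(S) = -22

S = -3Q + 17 is linear with a = -3, b = 17.
variance of Q = 17.5² = 306.25.
variance of S = a²·variance of Q = (-3)²·306.25 = 2756.25 (the additive constant 17 does not affect variance).
E(S) = a·E(Q) + b = (-3)·13 + 17 = -22.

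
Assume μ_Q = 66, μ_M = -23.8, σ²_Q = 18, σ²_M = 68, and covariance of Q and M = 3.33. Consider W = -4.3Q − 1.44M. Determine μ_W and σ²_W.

μ_W = (-4.3)·μ_Q + (-1.44)·μ_M = (-4.3)·66 + (-1.44)·(-23.8) = -249.528.
σ²_W = a²·σ²_Q + b²·σ²_M + 2ab·covariance of Q and M with a = -4.3, b = -1.44.
= (-4.3)²·18 + (-1.44)²·68 + 2·(-4.3)·(-1.44)·3.33
= 332.82 + 141.0048 + 41.23872 = 515.06352.

μ_W = -249.528, σ²_W = 515.06352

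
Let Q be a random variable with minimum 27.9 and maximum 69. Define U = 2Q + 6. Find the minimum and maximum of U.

min(U) = 61.8, max(U) = 144

a = 2 > 0, so min(U) = a·min(Q)+b = 2·27.9 + 6 = 61.8 and max(U) = 2·69 + 6 = 144.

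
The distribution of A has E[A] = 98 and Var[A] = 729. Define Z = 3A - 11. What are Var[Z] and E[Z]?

Z = 3A - 11 is linear with a = 3, b = -11.
Var[Z] = a²·Var[A] = 3²·729 = 6561 (the additive constant -11 does not affect variance).
E[Z] = a·E[A] + b = 3·98 + (-11) = 283.

Var[Z] = 6561, E[Z] = 283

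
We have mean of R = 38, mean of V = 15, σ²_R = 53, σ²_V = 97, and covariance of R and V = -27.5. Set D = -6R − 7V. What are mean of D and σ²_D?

mean of D = -333, σ²_D = 4351

mean of D = (-6)·mean of R + (-7)·mean of V = (-6)·38 + (-7)·15 = -333.
σ²_D = a²·σ²_R + b²·σ²_V + 2ab·covariance of R and V with a = -6, b = -7.
= (-6)²·53 + (-7)²·97 + 2·(-6)·(-7)·(-27.5)
= 1908 + 4753 + (-2310) = 4351.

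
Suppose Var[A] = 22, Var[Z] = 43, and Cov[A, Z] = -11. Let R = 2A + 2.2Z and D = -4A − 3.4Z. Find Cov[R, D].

Cov[R, D] = -326.04

By bilinearity, Cov[R, D] = ac·Var[A] + bd·Var[Z] + (ad+bc)·Cov[A, Z], with a=2, b=2.2, c=-4, d=-3.4.
ac·Var[A] = 2·(-4)·22 = -176
bd·Var[Z] = 2.2·(-3.4)·43 = -321.64
(ad+bc)·Cov[A, Z] = (-15.6)·(-11) = 171.6
Cov[R, D] = -176 + (-321.64) + 171.6 = -326.04.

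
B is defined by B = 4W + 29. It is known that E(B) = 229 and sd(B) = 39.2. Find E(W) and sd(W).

E(W) = 50, sd(W) = 9.8

From B = 4W + 29: E(B) = a·E(W) + b, so E(W) = (E(B) − b)/a = (229 − 29)/4 = 50.
sd(B) = |a|·sd(W), so sd(W) = 39.2/|4| = 9.8.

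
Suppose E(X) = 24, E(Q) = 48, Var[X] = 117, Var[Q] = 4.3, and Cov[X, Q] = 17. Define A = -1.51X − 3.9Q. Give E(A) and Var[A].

E(A) = -223.44, Var[A] = 532.4007

E(A) = (-1.51)·E(X) + (-3.9)·E(Q) = (-1.51)·24 + (-3.9)·48 = -223.44.
Var[A] = a²·Var[X] + b²·Var[Q] + 2ab·Cov[X, Q] with a = -1.51, b = -3.9.
= (-1.51)²·117 + (-3.9)²·4.3 + 2·(-1.51)·(-3.9)·17
= 266.7717 + 65.403 + 200.226 = 532.4007.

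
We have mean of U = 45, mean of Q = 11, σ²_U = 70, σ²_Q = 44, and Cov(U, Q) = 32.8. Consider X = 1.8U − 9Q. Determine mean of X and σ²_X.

mean of X = 1.8·mean of U + (-9)·mean of Q = 1.8·45 + (-9)·11 = -18.
σ²_X = a²·σ²_U + b²·σ²_Q + 2ab·Cov(U, Q) with a = 1.8, b = -9.
= 1.8²·70 + (-9)²·44 + 2·1.8·(-9)·32.8
= 226.8 + 3564 + (-1062.72) = 2728.08.

mean of X = -18, σ²_X = 2728.08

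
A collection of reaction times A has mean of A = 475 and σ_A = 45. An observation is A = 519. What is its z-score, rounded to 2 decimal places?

z = (A − mean of A) / σ_A = (519 − 475) / 45 ≈ 0.98.

z = 0.98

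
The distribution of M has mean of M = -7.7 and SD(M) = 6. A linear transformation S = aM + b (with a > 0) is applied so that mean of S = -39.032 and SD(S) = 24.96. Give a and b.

SD(S) = a·SD(M) (a > 0), so a = 24.96/6 = 4.16.
mean of S = a·mean of M + b, so b = -39.032 − 4.16·(-7.7) = -7.

a = 4.16, b = -7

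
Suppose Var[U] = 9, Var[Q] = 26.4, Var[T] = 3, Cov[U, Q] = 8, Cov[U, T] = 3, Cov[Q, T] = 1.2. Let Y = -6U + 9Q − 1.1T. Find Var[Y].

Var[Y] = 1617.87

Var[Y] = a²·Var[U] + b²·Var[Q] + c²·Var[T] + 2ab·Cov[U, Q] + 2ac·Cov[U, T] + 2bc·Cov[Q, T], with a = -6, b = 9, c = -1.1.
= 324 + 2138.4 + 3.63 + (-864) + 39.6 + (-23.76)
= 1617.87.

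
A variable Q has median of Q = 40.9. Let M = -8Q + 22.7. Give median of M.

A linear map preserves order up to sign, so median of M = a·median of Q + b = (-8)·40.9 + 22.7 = -304.5.

median of M = -304.5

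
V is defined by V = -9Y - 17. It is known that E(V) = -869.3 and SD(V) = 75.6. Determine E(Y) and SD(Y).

From V = -9Y - 17: E(V) = a·E(Y) + b, so E(Y) = (E(V) − b)/a = (-869.3 − (-17))/(-9) = 94.7.
SD(V) = |a|·SD(Y), so SD(Y) = 75.6/|-9| = 8.4.

E(Y) = 94.7, SD(Y) = 8.4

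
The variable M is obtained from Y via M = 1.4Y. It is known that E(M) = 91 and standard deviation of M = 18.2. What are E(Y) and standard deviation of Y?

From M = 1.4Y: E(M) = a·E(Y) + b, so E(Y) = (E(M) − b)/a = (91 − 0)/1.4 = 65.
standard deviation of M = |a|·standard deviation of Y, so standard deviation of Y = 18.2/|1.4| = 13.

E(Y) = 65, standard deviation of Y = 13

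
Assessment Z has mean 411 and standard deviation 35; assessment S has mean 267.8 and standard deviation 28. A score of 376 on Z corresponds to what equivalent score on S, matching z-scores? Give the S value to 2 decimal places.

z = (376 − 411)/35 = -1.
S = 267.8 + z·28 = 267.8 + (376 − 411)·28/35 = 239.80.

S = 239.80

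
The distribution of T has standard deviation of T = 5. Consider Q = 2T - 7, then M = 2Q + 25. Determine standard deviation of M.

standard deviation of Q = |2|·5 = 10.
standard deviation of M = |2|·10 = 20.

standard deviation of M = 20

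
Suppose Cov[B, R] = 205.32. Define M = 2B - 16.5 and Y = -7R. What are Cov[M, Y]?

Cov[M, Y] = a·c·Cov[B, R] = 2·(-7)·205.32 = -2874.48. Additive constants drop out.

Cov[M, Y] = -2874.48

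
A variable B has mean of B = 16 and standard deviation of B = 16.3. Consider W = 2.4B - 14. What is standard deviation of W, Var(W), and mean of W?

W = 2.4B - 14 is linear with a = 2.4, b = -14.
standard deviation of W = |a|·standard deviation of B = |2.4|·16.3 = 39.12.
Var(B) = 16.3² = 265.69.
Var(W) = a²·Var(B) = 2.4²·265.69 = 1530.3744 (the additive constant -14 does not affect variance).
mean of W = a·mean of B + b = 2.4·16 + (-14) = 24.4.

standard deviation of W = 39.12, Var(W) = 1530.3744, mean of W = 24.4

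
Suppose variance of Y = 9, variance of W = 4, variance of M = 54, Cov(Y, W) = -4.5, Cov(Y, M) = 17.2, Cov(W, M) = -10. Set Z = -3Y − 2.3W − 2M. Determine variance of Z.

variance of Z = 370.46

variance of Z = a²·variance of Y + b²·variance of W + c²·variance of M + 2ab·Cov(Y, W) + 2ac·Cov(Y, M) + 2bc·Cov(W, M), with a = -3, b = -2.3, c = -2.
= 81 + 21.16 + 216 + (-62.1) + 206.4 + (-92)
= 370.46.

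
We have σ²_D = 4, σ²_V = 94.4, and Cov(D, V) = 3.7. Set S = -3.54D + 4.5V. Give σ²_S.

σ²_S = a²·σ²_D + b²·σ²_V + 2ab·Cov(D, V) with a = -3.54, b = 4.5.
= (-3.54)²·4 + 4.5²·94.4 + 2·(-3.54)·4.5·3.7
= 50.1264 + 1911.6 + (-117.882) = 1843.8444.

σ²_S = 1843.8444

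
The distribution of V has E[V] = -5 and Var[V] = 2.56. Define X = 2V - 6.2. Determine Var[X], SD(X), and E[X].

Var[X] = 10.24, SD(X) = 3.2, E[X] = -16.2

X = 2V - 6.2 is linear with a = 2, b = -6.2.
Var[X] = a²·Var[V] = 2²·2.56 = 10.24 (the additive constant -6.2 does not affect variance).
SD(V) = √2.56 = 1.6.
SD(X) = |a|·SD(V) = |2|·1.6 = 3.2.
E[X] = a·E[V] + b = 2·(-5) + (-6.2) = -16.2.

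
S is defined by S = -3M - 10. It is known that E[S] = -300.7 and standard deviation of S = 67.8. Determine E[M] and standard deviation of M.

E[M] = 96.9, standard deviation of M = 22.6

From S = -3M - 10: E[S] = a·E[M] + b, so E[M] = (E[S] − b)/a = (-300.7 − (-10))/(-3) = 96.9.
standard deviation of S = |a|·standard deviation of M, so standard deviation of M = 67.8/|-3| = 22.6.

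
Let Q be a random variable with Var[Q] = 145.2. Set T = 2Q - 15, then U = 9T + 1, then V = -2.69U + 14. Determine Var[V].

Var[T] = 2²·145.2 = 580.8.
Var[U] = 9²·580.8 = 47044.8.
Var[V] = (-2.69)²·47044.8 = 340420.87728.

Var[V] = 340420.87728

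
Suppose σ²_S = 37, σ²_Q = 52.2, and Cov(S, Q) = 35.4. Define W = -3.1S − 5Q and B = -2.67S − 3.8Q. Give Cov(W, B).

Cov(W, B) = 2187.651

By bilinearity, Cov(W, B) = ac·σ²_S + bd·σ²_Q + (ad+bc)·Cov(S, Q), with a=-3.1, b=-5, c=-2.67, d=-3.8.
ac·σ²_S = (-3.1)·(-2.67)·37 = 306.249
bd·σ²_Q = (-5)·(-3.8)·52.2 = 991.8
(ad+bc)·Cov(S, Q) = (25.13)·35.4 = 889.602
Cov(W, B) = 306.249 + 991.8 + 889.602 = 2187.651.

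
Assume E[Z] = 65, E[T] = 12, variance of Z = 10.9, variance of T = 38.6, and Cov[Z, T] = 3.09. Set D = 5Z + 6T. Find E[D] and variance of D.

E[D] = 397, variance of D = 1847.5

E[D] = 5·E[Z] + 6·E[T] = 5·65 + 6·12 = 397.
variance of D = a²·variance of Z + b²·variance of T + 2ab·Cov[Z, T] with a = 5, b = 6.
= 5²·10.9 + 6²·38.6 + 2·5·6·3.09
= 272.5 + 1389.6 + 185.4 = 1847.5.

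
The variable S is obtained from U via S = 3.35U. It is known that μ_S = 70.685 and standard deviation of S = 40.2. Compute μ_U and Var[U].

μ_U = 21.1, Var[U] = 144

From S = 3.35U: μ_S = a·μ_U + b, so μ_U = (μ_S − b)/a = (70.685 − 0)/3.35 = 21.1.
Var[S] = 40.2² = 1616.04.
Var[S] = a²·Var[U], so Var[U] = 1616.04/3.35² = 144.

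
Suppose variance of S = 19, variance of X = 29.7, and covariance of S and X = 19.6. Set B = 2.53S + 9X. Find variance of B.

variance of B = a²·variance of S + b²·variance of X + 2ab·covariance of S and X with a = 2.53, b = 9.
= 2.53²·19 + 9²·29.7 + 2·2.53·9·19.6
= 121.6171 + 2405.7 + 892.584 = 3419.9011.

variance of B = 3419.9011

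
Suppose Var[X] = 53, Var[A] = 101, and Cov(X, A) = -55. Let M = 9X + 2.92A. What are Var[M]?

Var[M] = a²·Var[X] + b²·Var[A] + 2ab·Cov(X, A) with a = 9, b = 2.92.
= 9²·53 + 2.92²·101 + 2·9·2.92·(-55)
= 4293 + 861.1664 + (-2890.8) = 2263.3664.

Var[M] = 2263.3664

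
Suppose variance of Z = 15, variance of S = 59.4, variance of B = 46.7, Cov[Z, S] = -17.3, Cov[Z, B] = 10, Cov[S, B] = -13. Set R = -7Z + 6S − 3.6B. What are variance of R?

variance of R = a²·variance of Z + b²·variance of S + c²·variance of B + 2ab·Cov[Z, S] + 2ac·Cov[Z, B] + 2bc·Cov[S, B], with a = -7, b = 6, c = -3.6.
= 735 + 2138.4 + 605.232 + 1453.2 + 504 + 561.6
= 5997.432.

variance of R = 5997.432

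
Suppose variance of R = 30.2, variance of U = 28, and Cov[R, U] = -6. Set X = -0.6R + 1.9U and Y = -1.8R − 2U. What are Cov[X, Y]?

Cov[X, Y] = -60.464

By bilinearity, Cov[X, Y] = ac·variance of R + bd·variance of U + (ad+bc)·Cov[R, U], with a=-0.6, b=1.9, c=-1.8, d=-2.
ac·variance of R = (-0.6)·(-1.8)·30.2 = 32.616
bd·variance of U = 1.9·(-2)·28 = -106.4
(ad+bc)·Cov[R, U] = (-2.22)·(-6) = 13.32
Cov[X, Y] = 32.616 + (-106.4) + 13.32 = -60.464.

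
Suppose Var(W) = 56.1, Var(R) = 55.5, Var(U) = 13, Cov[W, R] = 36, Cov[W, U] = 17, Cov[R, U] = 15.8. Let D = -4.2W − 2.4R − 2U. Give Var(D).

Var(D) = 2524.324

Var(D) = a²·Var(W) + b²·Var(R) + c²·Var(U) + 2ab·Cov[W, R] + 2ac·Cov[W, U] + 2bc·Cov[R, U], with a = -4.2, b = -2.4, c = -2.
= 989.604 + 319.68 + 52 + 725.76 + 285.6 + 151.68
= 2524.324.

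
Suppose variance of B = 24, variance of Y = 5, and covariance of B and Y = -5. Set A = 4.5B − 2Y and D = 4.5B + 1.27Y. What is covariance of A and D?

By bilinearity, covariance of A and D = ac·variance of B + bd·variance of Y + (ad+bc)·covariance of B and Y, with a=4.5, b=-2, c=4.5, d=1.27.
ac·variance of B = 4.5·4.5·24 = 486
bd·variance of Y = (-2)·1.27·5 = -12.7
(ad+bc)·covariance of B and Y = (-3.285)·(-5) = 16.425
covariance of A and D = 486 + (-12.7) + 16.425 = 489.725.

covariance of A and D = 489.725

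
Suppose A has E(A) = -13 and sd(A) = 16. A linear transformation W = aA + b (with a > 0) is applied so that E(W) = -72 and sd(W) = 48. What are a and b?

a = 3, b = -33

sd(W) = a·sd(A) (a > 0), so a = 48/16 = 3.
E(W) = a·E(A) + b, so b = -72 − 3·(-13) = -33.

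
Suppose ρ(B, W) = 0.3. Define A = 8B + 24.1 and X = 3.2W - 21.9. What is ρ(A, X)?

ρ(A, X) = 0.3

Linear rescalings preserve correlation up to sign; here the slopes 8 and 3.2 have the same sign, so ρ(A, X) = ρ(B, W) = 0.3.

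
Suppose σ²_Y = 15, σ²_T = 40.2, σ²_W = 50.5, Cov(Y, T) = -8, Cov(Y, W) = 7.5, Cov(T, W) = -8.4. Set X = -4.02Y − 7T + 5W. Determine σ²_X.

σ²_X = 3310.966

σ²_X = a²·σ²_Y + b²·σ²_T + c²·σ²_W + 2ab·Cov(Y, T) + 2ac·Cov(Y, W) + 2bc·Cov(T, W), with a = -4.02, b = -7, c = 5.
= 242.406 + 1969.8 + 1262.5 + (-450.24) + (-301.5) + 588
= 3310.966.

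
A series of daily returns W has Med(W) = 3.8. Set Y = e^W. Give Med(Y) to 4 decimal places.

e^W is monotone on this domain, so Med(Y) = exp(3.8) ≈ 44.7012.

Med(Y) = 44.7012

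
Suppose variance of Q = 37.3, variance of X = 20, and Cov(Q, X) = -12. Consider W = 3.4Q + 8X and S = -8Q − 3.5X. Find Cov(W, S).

By bilinearity, Cov(W, S) = ac·variance of Q + bd·variance of X + (ad+bc)·Cov(Q, X), with a=3.4, b=8, c=-8, d=-3.5.
ac·variance of Q = 3.4·(-8)·37.3 = -1014.56
bd·variance of X = 8·(-3.5)·20 = -560
(ad+bc)·Cov(Q, X) = (-75.9)·(-12) = 910.8
Cov(W, S) = -1014.56 + (-560) + 910.8 = -663.76.

Cov(W, S) = -663.76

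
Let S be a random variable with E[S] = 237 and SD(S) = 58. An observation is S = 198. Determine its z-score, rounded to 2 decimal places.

z = (S − E[S]) / SD(S) = (198 − 237) / 58 ≈ -0.67.

z = -0.67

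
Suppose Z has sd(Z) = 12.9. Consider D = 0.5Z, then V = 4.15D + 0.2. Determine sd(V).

sd(V) = 26.7675

sd(D) = |0.5|·12.9 = 6.45.
sd(V) = |4.15|·6.45 = 26.7675.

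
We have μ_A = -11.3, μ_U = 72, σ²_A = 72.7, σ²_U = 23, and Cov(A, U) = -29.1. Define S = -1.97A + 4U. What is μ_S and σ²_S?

μ_S = 310.261, σ²_S = 1108.75743

μ_S = (-1.97)·μ_A + 4·μ_U = (-1.97)·(-11.3) + 4·72 = 310.261.
σ²_S = a²·σ²_A + b²·σ²_U + 2ab·Cov(A, U) with a = -1.97, b = 4.
= (-1.97)²·72.7 + 4²·23 + 2·(-1.97)·4·(-29.1)
= 282.14143 + 368 + 458.616 = 1108.75743.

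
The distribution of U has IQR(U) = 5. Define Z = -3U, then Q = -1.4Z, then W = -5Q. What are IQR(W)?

IQR(Z) = |-3|·5 = 15.
IQR(Q) = |-1.4|·15 = 21.
IQR(W) = |-5|·21 = 105.

IQR(W) = 105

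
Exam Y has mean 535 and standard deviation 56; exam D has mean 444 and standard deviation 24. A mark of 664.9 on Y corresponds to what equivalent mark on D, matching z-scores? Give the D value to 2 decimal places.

D = 499.67

z = (664.9 − 535)/56 ≈ 2.3196.
D = 444 + z·24 = 444 + (664.9 − 535)·24/56 ≈ 499.67.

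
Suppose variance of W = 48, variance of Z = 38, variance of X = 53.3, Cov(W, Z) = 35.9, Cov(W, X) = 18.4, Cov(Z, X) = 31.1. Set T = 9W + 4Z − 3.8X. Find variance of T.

variance of T = 5646.452

variance of T = a²·variance of W + b²·variance of Z + c²·variance of X + 2ab·Cov(W, Z) + 2ac·Cov(W, X) + 2bc·Cov(Z, X), with a = 9, b = 4, c = -3.8.
= 3888 + 608 + 769.652 + 2584.8 + (-1258.56) + (-945.44)
= 5646.452.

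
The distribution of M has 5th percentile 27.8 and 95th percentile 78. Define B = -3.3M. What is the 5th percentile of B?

5th percentile of B = -257.4

Since a = -3.3 < 0 the transformation is decreasing, reversing order: the 5th percentile of B corresponds to the 95th percentile of M.
So P_{5}(B) = a·P_{95}(M) + b = (-3.3)·78 = -257.4.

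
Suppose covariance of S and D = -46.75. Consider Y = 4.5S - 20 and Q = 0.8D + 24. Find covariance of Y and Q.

covariance of Y and Q = -168.3

covariance of Y and Q = a·c·covariance of S and D = 4.5·0.8·(-46.75) = -168.3. Additive constants drop out.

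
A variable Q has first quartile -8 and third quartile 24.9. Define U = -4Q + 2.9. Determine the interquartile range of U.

IQR(U) = 131.6

IQR of Q = Q3 − Q1 = 24.9 − (-8) = 32.9.
Under U = aQ + b, IQR(U) = |a|·IQR(Q) = |-4|·32.9 = 131.6 (shifts cancel; spread scales by |a|).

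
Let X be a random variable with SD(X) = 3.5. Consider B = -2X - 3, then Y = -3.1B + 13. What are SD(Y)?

SD(Y) = 21.7

SD(B) = |-2|·3.5 = 7.
SD(Y) = |-3.1|·7 = 21.7.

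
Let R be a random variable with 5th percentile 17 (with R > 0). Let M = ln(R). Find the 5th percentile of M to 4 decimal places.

ln(R) is increasing, so P_{5}(M) = g(P_{5}(R)) ≈ 2.8332.

5th percentile of M = 2.8332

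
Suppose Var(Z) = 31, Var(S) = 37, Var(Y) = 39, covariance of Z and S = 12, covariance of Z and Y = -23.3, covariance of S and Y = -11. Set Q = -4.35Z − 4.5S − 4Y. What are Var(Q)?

Var(Q) = 1222.8075

Var(Q) = a²·Var(Z) + b²·Var(S) + c²·Var(Y) + 2ab·covariance of Z and S + 2ac·covariance of Z and Y + 2bc·covariance of S and Y, with a = -4.35, b = -4.5, c = -4.
= 586.5975 + 749.25 + 624 + 469.8 + (-810.84) + (-396)
= 1222.8075.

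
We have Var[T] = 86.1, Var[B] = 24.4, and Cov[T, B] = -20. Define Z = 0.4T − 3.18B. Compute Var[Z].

Var[Z] = a²·Var[T] + b²·Var[B] + 2ab·Cov[T, B] with a = 0.4, b = -3.18.
= 0.4²·86.1 + (-3.18)²·24.4 + 2·0.4·(-3.18)·(-20)
= 13.776 + 246.74256 + 50.88 = 311.39856.

Var[Z] = 311.39856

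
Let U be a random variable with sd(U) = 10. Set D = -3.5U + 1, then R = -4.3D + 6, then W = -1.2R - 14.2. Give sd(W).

sd(W) = 180.6

sd(D) = |-3.5|·10 = 35.
sd(R) = |-4.3|·35 = 150.5.
sd(W) = |-1.2|·150.5 = 180.6.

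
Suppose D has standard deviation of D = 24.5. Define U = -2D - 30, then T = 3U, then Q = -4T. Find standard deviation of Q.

standard deviation of U = |-2|·24.5 = 49.
standard deviation of T = |3|·49 = 147.
standard deviation of Q = |-4|·147 = 588.

standard deviation of Q = 588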